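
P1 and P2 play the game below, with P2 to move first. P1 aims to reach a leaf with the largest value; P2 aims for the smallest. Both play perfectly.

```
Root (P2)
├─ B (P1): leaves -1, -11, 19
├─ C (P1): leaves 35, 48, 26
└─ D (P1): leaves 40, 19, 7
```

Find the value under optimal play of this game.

19

B (P1): max(-1, -11, 19) = 19
C (P1): max(35, 48, 26) = 48
D (P1): max(40, 19, 7) = 40
Root (P2): min(19, 48, 40) = 19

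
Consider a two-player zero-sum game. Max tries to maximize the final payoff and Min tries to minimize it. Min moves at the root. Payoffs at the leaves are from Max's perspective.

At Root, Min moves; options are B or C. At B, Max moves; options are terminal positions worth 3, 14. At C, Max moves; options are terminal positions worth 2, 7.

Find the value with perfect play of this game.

B (Max): max(3, 14) = 14
C (Max): max(2, 7) = 7
Root (Min): min(14, 7) = 7

7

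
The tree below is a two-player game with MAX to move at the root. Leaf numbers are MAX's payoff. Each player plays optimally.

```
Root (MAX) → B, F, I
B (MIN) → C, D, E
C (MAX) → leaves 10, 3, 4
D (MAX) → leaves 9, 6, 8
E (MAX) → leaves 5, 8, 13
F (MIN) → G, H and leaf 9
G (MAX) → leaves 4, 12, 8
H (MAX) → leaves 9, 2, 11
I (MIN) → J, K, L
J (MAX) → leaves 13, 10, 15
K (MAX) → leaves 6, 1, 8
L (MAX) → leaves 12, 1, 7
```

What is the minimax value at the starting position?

9

C (MAX): max(10, 3, 4) = 10
D (MAX): max(9, 6, 8) = 9
E (MAX): max(5, 8, 13) = 13
B (MIN): min(10, 9, 13) = 9
G (MAX): max(4, 12, 8) = 12
H (MAX): max(9, 2, 11) = 11
F (MIN): min(12, 11, 9) = 9
J (MAX): max(13, 10, 15) = 15
K (MAX): max(6, 1, 8) = 8
L (MAX): max(12, 1, 7) = 12
I (MIN): min(15, 8, 12) = 8
Root (MAX): max(9, 9, 8) = 9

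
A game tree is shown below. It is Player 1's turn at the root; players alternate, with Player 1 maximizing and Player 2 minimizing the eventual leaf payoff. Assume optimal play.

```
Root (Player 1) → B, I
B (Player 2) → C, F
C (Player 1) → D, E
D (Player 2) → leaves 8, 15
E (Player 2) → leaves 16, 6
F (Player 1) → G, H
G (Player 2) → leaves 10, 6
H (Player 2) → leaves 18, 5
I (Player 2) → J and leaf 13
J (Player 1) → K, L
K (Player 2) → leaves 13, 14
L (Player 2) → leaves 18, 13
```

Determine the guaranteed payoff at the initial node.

D (Player 2): min(8, 15) = 8
E (Player 2): min(16, 6) = 6
C (Player 1): max(8, 6) = 8
G (Player 2): min(10, 6) = 6
H (Player 2): min(18, 5) = 5
F (Player 1): max(6, 5) = 6
B (Player 2): min(8, 6) = 6
K (Player 2): min(13, 14) = 13
L (Player 2): min(18, 13) = 13
J (Player 1): max(13, 13) = 13
I (Player 2): min(13, 13) = 13
Root (Player 1): max(6, 13) = 13

13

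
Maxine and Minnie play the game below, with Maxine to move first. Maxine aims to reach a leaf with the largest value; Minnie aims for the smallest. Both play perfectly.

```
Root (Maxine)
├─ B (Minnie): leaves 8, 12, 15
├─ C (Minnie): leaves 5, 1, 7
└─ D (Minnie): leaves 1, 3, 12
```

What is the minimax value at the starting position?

B (Minnie): min(8, 12, 15) = 8
C (Minnie): min(5, 1, 7) = 1
D (Minnie): min(1, 3, 12) = 1
Root (Maxine): max(8, 1, 1) = 8

8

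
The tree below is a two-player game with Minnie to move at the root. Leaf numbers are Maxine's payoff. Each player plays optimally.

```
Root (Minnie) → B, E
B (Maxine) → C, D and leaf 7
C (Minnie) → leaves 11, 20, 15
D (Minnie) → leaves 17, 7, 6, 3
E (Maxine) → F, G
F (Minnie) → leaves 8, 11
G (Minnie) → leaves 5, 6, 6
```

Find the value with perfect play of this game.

8

C (Minnie): min(11, 20, 15) = 11
D (Minnie): min(17, 7, 6, 3) = 3
B (Maxine): max(11, 3, 7) = 11
F (Minnie): min(8, 11) = 8
G (Minnie): min(5, 6, 6) = 5
E (Maxine): max(8, 5) = 8
Root (Minnie): min(11, 8) = 8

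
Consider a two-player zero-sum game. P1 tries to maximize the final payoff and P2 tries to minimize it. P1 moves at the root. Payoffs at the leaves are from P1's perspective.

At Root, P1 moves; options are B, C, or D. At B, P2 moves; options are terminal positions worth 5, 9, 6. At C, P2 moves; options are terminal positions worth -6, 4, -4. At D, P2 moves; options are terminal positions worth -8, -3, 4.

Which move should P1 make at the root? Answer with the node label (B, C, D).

B

B (P2): min(5, 9, 6) = 5
C (P2): min(-6, 4, -4) = -6
D (P2): min(-8, -3, 4) = -8
Root (P1): max(5, -6, -8) = 5
P1 picks the child with the highest value: B (value 5).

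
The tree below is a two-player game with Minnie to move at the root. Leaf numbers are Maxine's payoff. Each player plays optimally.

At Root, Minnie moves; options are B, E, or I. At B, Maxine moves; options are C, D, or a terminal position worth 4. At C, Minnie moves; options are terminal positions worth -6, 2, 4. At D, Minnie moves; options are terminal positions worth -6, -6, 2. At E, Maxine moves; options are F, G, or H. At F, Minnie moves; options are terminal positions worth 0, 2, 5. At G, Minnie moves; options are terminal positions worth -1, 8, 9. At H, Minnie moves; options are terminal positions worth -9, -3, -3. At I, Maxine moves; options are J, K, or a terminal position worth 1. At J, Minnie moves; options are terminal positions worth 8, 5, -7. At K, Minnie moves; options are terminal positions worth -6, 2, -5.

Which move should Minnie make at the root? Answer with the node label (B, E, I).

E

C (Minnie): min(-6, 2, 4) = -6
D (Minnie): min(-6, -6, 2) = -6
B (Maxine): max(-6, -6, 4) = 4
F (Minnie): min(0, 2, 5) = 0
G (Minnie): min(-1, 8, 9) = -1
H (Minnie): min(-9, -3, -3) = -9
E (Maxine): max(0, -1, -9) = 0
J (Minnie): min(8, 5, -7) = -7
K (Minnie): min(-6, 2, -5) = -6
I (Maxine): max(-7, -6, 1) = 1
Root (Minnie): min(4, 0, 1) = 0
Minnie picks the child with the lowest value: E (value 0).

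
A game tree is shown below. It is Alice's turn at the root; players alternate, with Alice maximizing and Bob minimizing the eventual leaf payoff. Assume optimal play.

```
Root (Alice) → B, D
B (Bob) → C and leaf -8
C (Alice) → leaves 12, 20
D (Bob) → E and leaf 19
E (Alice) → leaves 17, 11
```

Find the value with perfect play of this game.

C (Alice): max(12, 20) = 20
B (Bob): min(20, -8) = -8
E (Alice): max(17, 11) = 17
D (Bob): min(17, 19) = 17
Root (Alice): max(-8, 17) = 17

17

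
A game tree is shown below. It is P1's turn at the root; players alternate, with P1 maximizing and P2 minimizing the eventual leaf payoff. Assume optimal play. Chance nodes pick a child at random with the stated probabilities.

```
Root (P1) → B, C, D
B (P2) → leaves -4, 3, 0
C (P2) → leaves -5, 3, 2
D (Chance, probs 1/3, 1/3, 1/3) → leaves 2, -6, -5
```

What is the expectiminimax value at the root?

B (P2): min(-4, 3, 0) = -4
C (P2): min(-5, 3, 2) = -5
D (Chance): 1/3·2 + 1/3·-6 + 1/3·-5 = -3
Root (P1): max(-4, -5, -3) = -3

-3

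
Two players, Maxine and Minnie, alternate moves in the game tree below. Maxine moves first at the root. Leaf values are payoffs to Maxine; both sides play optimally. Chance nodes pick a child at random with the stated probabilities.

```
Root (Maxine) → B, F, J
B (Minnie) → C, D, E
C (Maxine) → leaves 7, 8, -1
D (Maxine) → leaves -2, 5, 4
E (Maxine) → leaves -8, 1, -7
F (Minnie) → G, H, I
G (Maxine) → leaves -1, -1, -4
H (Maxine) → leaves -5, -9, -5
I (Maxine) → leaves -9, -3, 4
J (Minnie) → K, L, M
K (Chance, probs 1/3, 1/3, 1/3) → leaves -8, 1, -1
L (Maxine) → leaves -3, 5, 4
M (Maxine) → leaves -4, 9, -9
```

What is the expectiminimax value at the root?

1

C (Maxine): max(7, 8, -1) = 8
D (Maxine): max(-2, 5, 4) = 5
E (Maxine): max(-8, 1, -7) = 1
B (Minnie): min(8, 5, 1) = 1
G (Maxine): max(-1, -1, -4) = -1
H (Maxine): max(-5, -9, -5) = -5
I (Maxine): max(-9, -3, 4) = 4
F (Minnie): min(-1, -5, 4) = -5
K (Chance): 1/3·-8 + 1/3·1 + 1/3·-1 = -2.67
L (Maxine): max(-3, 5, 4) = 5
M (Maxine): max(-4, 9, -9) = 9
J (Minnie): min(-2.67, 5, 9) = -2.67
Root (Maxine): max(1, -5, -2.67) = 1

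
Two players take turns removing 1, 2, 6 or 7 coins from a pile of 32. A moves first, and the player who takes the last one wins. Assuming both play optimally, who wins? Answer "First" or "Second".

W/L table (W = player to move can force a win):
i:   0  1  2  3  4  5  6  7  8  9 10 11 12 13 14 15 16 17 18 19 20 21 22 23 24 25 26 27 28 29 30 31 32
     L  W  W  L  W  W  W  W  L  W  W  L  W  W  W  W  L  W  W  L  W  W  W  W  L  W  W  L  W  W  W  W  L
Position 32 is L, so the second player wins.

Second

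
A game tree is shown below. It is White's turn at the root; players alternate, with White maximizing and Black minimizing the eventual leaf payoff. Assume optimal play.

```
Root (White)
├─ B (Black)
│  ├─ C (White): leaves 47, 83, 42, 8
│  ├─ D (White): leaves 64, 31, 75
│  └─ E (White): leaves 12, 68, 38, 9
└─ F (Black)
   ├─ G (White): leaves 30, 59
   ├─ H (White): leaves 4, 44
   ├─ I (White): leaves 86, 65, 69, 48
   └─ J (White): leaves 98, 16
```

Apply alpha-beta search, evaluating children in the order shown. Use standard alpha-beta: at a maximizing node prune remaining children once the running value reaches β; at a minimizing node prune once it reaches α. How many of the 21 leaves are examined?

13

C [α=-∞,β=+∞]: v=83
D [α=-∞,β=83]: v=75
E [α=-∞,β=75]: v=68
B [α=-∞,β=+∞]: v=68
G [α=68,β=+∞]: v=59
F [α=68,β=+∞]: v=59 after child 1 ≤ α → α-cutoff, skip 3
Root [α=-∞,β=+∞]: v=68
Leaves evaluated: 13 of 21.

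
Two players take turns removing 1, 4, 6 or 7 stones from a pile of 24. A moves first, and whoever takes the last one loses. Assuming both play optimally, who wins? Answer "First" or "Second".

Second

W/L table (W = player to move can force a win):
i:   0  1  2  3  4  5  6  7  8  9 10 11 12 13 14 15 16 17 18 19 20 21 22 23 24
     W  L  W  L  W  W  L  W  W  W  W  L  W  W  L  W  L  W  W  L  W  W  W  W  L
Position 24 is L, so the second player wins.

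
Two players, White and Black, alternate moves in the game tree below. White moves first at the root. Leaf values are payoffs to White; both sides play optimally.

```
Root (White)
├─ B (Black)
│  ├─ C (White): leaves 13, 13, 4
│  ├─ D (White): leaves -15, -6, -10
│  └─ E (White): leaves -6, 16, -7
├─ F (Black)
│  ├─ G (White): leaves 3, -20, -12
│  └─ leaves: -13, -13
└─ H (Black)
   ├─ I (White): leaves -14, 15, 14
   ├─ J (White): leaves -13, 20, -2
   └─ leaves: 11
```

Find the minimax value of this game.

11

C (White): max(13, 13, 4) = 13
D (White): max(-15, -6, -10) = -6
E (White): max(-6, 16, -7) = 16
B (Black): min(13, -6, 16) = -6
G (White): max(3, -20, -12) = 3
F (Black): min(3, -13, -13) = -13
I (White): max(-14, 15, 14) = 15
J (White): max(-13, 20, -2) = 20
H (Black): min(15, 20, 11) = 11
Root (White): max(-6, -13, 11) = 11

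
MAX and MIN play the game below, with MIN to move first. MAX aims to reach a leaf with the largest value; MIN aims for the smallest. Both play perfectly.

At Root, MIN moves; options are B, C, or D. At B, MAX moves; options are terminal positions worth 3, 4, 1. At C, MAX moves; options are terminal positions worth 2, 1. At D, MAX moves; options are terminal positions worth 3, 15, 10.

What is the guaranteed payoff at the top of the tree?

2

B (MAX): max(3, 4, 1) = 4
C (MAX): max(2, 1) = 2
D (MAX): max(3, 15, 10) = 15
Root (MIN): min(4, 2, 15) = 2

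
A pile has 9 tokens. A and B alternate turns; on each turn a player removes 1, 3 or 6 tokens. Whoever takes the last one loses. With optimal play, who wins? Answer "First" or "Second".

i:   0  1  2  3  4  5  6  7  8  9
     W  L  W  L  W  L  W  W  W  W
Position 9 is W, so the first player wins.

First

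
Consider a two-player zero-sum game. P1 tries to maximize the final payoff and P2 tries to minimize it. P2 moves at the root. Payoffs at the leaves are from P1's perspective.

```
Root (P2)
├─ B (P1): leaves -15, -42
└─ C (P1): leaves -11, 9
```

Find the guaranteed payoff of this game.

B (P1): max(-15, -42) = -15
C (P1): max(-11, 9) = 9
Root (P2): min(-15, 9) = -15

-15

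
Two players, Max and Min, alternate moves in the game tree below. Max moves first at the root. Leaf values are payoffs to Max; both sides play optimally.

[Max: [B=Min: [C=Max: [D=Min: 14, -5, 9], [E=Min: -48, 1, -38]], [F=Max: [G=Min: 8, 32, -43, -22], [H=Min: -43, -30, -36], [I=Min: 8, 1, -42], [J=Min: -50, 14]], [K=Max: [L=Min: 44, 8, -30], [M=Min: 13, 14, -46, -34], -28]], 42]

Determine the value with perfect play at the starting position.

D (Min): min(14, -5, 9) = -5
E (Min): min(-48, 1, -38) = -48
C (Max): max(-5, -48) = -5
G (Min): min(8, 32, -43, -22) = -43
H (Min): min(-43, -30, -36) = -43
I (Min): min(8, 1, -42) = -42
J (Min): min(-50, 14) = -50
F (Max): max(-43, -43, -42, -50) = -42
L (Min): min(44, 8, -30) = -30
M (Min): min(13, 14, -46, -34) = -46
K (Max): max(-30, -46, -28) = -28
B (Min): min(-5, -42, -28) = -42
Root (Max): max(-42, 42) = 42

42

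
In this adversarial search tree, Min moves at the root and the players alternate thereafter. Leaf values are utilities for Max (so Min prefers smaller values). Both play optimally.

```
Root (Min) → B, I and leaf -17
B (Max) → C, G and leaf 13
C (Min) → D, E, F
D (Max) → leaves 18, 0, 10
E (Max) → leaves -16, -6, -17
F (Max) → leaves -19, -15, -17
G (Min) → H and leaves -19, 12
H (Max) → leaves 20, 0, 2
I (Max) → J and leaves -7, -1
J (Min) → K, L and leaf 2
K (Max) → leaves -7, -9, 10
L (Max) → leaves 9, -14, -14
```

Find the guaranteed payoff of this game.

-17

D (Max): max(18, 0, 10) = 18
E (Max): max(-16, -6, -17) = -6
F (Max): max(-19, -15, -17) = -15
C (Min): min(18, -6, -15) = -15
H (Max): max(20, 0, 2) = 20
G (Min): min(20, -19, 12) = -19
B (Max): max(-15, -19, 13) = 13
K (Max): max(-7, -9, 10) = 10
L (Max): max(9, -14, -14) = 9
J (Min): min(10, 9, 2) = 2
I (Max): max(2, -7, -1) = 2
Root (Min): min(13, 2, -17) = -17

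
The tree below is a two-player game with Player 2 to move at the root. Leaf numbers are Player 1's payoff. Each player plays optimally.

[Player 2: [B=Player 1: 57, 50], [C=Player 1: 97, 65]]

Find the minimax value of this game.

B (Player 1): max(57, 50) = 57
C (Player 1): max(97, 65) = 97
Root (Player 2): min(57, 97) = 57

57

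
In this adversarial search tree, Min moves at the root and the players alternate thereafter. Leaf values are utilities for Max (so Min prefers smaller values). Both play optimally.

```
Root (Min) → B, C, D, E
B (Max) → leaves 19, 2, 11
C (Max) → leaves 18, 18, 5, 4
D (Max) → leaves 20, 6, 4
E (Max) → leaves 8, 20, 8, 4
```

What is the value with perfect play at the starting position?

B (Max): max(19, 2, 11) = 19
C (Max): max(18, 18, 5, 4) = 18
D (Max): max(20, 6, 4) = 20
E (Max): max(8, 20, 8, 4) = 20
Root (Min): min(19, 18, 20, 20) = 18

18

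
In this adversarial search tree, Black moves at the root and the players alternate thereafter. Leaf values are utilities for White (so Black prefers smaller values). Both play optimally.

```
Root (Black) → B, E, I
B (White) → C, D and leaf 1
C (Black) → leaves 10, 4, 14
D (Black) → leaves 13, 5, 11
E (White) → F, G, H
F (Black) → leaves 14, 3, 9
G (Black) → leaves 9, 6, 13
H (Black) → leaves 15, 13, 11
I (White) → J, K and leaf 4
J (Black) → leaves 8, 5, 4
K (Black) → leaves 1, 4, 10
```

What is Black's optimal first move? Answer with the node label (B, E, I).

C (Black): min(10, 4, 14) = 4
D (Black): min(13, 5, 11) = 5
B (White): max(4, 5, 1) = 5
F (Black): min(14, 3, 9) = 3
G (Black): min(9, 6, 13) = 6
H (Black): min(15, 13, 11) = 11
E (White): max(3, 6, 11) = 11
J (Black): min(8, 5, 4) = 4
K (Black): min(1, 4, 10) = 1
I (White): max(4, 1, 4) = 4
Root (Black): min(5, 11, 4) = 4
Black picks the child with the lowest value: I (value 4).

I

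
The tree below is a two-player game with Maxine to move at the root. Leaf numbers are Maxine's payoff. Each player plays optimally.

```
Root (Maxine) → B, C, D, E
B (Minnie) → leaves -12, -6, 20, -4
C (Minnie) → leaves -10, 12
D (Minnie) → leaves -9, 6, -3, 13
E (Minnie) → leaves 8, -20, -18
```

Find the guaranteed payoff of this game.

B (Minnie): min(-12, -6, 20, -4) = -12
C (Minnie): min(-10, 12) = -10
D (Minnie): min(-9, 6, -3, 13) = -9
E (Minnie): min(8, -20, -18) = -20
Root (Maxine): max(-12, -10, -9, -20) = -9

-9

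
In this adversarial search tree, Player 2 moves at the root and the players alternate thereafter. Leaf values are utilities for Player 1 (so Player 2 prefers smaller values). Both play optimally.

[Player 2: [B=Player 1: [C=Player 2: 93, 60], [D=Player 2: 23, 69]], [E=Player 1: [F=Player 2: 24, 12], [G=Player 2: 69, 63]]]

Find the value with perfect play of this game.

60

C (Player 2): min(93, 60) = 60
D (Player 2): min(23, 69) = 23
B (Player 1): max(60, 23) = 60
F (Player 2): min(24, 12) = 12
G (Player 2): min(69, 63) = 63
E (Player 1): max(12, 63) = 63
Root (Player 2): min(60, 63) = 60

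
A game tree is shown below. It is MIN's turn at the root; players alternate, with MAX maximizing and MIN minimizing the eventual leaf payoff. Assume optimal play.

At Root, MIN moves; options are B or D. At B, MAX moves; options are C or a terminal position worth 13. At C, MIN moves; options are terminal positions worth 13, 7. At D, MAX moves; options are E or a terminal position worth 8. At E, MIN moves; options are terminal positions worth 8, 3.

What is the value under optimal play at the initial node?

8

C (MIN): min(13, 7) = 7
B (MAX): max(7, 13) = 13
E (MIN): min(8, 3) = 3
D (MAX): max(3, 8) = 8
Root (MIN): min(13, 8) = 8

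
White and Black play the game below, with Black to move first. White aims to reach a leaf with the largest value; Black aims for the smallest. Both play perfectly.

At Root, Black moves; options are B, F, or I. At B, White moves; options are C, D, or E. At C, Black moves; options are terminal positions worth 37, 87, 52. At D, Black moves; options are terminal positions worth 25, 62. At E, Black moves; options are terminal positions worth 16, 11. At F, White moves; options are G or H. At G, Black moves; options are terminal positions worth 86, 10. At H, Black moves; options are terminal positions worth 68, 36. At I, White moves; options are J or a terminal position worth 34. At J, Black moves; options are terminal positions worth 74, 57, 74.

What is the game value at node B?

C: min(37, 87, 52) = 37
D: min(25, 62) = 25
E: min(16, 11) = 11
B: max(37, 25, 11) = 37

37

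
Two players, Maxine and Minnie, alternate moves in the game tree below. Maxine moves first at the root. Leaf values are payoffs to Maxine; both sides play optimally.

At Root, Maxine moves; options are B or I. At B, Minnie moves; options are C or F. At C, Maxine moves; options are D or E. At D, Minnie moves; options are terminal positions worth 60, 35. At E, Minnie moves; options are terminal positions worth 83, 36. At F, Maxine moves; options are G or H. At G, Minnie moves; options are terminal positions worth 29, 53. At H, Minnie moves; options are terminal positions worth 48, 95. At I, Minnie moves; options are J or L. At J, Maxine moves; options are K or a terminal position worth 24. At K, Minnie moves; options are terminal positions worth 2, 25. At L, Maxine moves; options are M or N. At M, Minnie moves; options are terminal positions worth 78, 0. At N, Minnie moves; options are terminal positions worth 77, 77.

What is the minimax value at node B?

D: min(60, 35) = 35
E: min(83, 36) = 36
C: max(35, 36) = 36
G: min(29, 53) = 29
H: min(48, 95) = 48
F: max(29, 48) = 48
B: min(36, 48) = 36

36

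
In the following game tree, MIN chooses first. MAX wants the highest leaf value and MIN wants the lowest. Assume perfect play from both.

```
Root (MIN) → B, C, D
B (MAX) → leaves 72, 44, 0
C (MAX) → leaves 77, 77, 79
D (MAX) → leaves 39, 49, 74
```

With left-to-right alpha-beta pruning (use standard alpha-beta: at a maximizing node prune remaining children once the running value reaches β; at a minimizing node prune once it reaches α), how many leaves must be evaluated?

B [α=-∞,β=+∞]: v=72
C [α=-∞,β=72]: v=77 after child 1 ≥ β → β-cutoff, skip 2
D [α=-∞,β=72]: v=74
Root [α=-∞,β=+∞]: v=72
Leaves evaluated: 7 of 9.

7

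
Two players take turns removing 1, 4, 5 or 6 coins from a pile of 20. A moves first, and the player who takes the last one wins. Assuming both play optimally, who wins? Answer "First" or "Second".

Second

Mark each pile size as W (mover wins) or L (mover loses):
i:   0  1  2  3  4  5  6  7  8  9 10 11 12 13 14 15 16 17 18 19 20
     L  W  L  W  W  W  W  W  W  L  W  L  W  W  W  W  W  W  L  W  L
Position 20 is L, so the second player wins.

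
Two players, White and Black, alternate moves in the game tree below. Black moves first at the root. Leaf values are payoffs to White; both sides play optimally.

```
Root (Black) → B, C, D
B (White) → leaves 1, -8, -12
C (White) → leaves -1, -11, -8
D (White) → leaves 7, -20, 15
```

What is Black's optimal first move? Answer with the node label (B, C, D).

B (White): max(1, -8, -12) = 1
C (White): max(-1, -11, -8) = -1
D (White): max(7, -20, 15) = 15
Root (Black): min(1, -1, 15) = -1
Black picks the child with the lowest value: C (value -1).

C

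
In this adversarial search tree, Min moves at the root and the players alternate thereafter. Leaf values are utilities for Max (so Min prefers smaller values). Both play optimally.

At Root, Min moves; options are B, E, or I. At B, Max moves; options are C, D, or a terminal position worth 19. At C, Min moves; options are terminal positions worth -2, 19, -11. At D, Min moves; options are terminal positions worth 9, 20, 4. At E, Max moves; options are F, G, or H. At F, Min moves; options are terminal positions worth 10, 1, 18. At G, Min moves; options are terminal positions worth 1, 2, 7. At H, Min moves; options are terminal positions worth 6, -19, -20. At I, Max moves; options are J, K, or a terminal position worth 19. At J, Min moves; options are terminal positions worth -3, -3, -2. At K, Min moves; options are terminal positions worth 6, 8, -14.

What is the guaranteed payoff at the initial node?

C (Min): min(-2, 19, -11) = -11
D (Min): min(9, 20, 4) = 4
B (Max): max(-11, 4, 19) = 19
F (Min): min(10, 1, 18) = 1
G (Min): min(1, 2, 7) = 1
H (Min): min(6, -19, -20) = -20
E (Max): max(1, 1, -20) = 1
J (Min): min(-3, -3, -2) = -3
K (Min): min(6, 8, -14) = -14
I (Max): max(-3, -14, 19) = 19
Root (Min): min(19, 1, 19) = 1

1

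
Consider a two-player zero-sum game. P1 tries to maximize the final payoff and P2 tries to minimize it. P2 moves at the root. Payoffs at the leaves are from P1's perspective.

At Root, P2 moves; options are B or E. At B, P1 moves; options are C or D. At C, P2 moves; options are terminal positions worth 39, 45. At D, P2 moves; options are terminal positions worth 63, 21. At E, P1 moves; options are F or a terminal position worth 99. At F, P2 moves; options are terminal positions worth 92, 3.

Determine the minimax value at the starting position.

C (P2): min(39, 45) = 39
D (P2): min(63, 21) = 21
B (P1): max(39, 21) = 39
F (P2): min(92, 3) = 3
E (P1): max(3, 99) = 99
Root (P2): min(39, 99) = 39

39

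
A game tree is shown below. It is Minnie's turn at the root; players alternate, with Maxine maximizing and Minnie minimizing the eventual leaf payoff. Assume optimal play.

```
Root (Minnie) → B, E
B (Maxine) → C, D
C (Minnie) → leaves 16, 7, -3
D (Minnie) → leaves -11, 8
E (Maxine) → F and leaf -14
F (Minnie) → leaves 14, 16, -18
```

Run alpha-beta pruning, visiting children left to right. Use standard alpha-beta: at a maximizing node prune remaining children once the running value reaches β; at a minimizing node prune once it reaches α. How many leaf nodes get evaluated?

C [α=-∞,β=+∞]: v=-3
D [α=-3,β=+∞]: v=-11 after child 1 ≤ α → α-cutoff, skip 1
B [α=-∞,β=+∞]: v=-3
F [α=-∞,β=-3]: v=-18
E [α=-∞,β=-3]: v=-14
Root [α=-∞,β=+∞]: v=-14
Leaves evaluated: 8 of 9.

8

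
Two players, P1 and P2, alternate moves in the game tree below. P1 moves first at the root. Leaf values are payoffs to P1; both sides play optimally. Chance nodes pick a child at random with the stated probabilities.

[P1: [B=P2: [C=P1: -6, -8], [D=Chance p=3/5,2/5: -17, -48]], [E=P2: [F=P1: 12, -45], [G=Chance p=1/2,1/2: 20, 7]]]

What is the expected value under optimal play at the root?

12

C (P1): max(-6, -8) = -6
D (Chance): 3/5·-17 + 2/5·-48 = -29.4
B (P2): min(-6, -29.4) = -29.4
F (P1): max(12, -45) = 12
G (Chance): 1/2·20 + 1/2·7 = 13.5
E (P2): min(12, 13.5) = 12
Root (P1): max(-29.4, 12) = 12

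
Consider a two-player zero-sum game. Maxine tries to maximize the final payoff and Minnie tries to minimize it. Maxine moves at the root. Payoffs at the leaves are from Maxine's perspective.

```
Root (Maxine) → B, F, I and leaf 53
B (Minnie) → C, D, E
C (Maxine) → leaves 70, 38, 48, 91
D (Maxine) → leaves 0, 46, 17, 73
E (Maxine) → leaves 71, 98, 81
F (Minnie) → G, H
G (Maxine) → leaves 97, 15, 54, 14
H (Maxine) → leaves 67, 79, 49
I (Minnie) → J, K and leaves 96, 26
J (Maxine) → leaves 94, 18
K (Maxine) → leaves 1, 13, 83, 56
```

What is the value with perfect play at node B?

73

C: max(70, 38, 48, 91) = 91
D: max(0, 46, 17, 73) = 73
E: max(71, 98, 81) = 98
B: min(91, 73, 98) = 73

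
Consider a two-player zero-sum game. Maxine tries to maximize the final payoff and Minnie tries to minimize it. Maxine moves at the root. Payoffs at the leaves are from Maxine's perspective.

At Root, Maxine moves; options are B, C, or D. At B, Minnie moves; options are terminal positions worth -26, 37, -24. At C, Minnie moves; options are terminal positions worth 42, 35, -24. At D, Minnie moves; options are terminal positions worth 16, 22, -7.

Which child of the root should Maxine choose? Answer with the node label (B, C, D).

D

B (Minnie): min(-26, 37, -24) = -26
C (Minnie): min(42, 35, -24) = -24
D (Minnie): min(16, 22, -7) = -7
Root (Maxine): max(-26, -24, -7) = -7
Maxine picks the child with the highest value: D (value -7).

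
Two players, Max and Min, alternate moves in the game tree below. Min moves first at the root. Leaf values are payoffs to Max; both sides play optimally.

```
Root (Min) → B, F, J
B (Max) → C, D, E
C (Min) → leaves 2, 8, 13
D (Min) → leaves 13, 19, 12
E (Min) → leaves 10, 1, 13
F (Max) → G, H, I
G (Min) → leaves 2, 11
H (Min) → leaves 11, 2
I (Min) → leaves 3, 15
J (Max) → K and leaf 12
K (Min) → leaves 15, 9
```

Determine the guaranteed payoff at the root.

C (Min): min(2, 8, 13) = 2
D (Min): min(13, 19, 12) = 12
E (Min): min(10, 1, 13) = 1
B (Max): max(2, 12, 1) = 12
G (Min): min(2, 11) = 2
H (Min): min(11, 2) = 2
I (Min): min(3, 15) = 3
F (Max): max(2, 2, 3) = 3
K (Min): min(15, 9) = 9
J (Max): max(9, 12) = 12
Root (Min): min(12, 3, 12) = 3

3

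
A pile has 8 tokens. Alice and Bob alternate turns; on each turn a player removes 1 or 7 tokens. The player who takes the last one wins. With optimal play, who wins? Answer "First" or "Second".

Second

Compute winning (W) and losing (L) positions by backward induction:
i:   0  1  2  3  4  5  6  7  8
     L  W  L  W  L  W  L  W  L
Position 8 is L, so the second player wins.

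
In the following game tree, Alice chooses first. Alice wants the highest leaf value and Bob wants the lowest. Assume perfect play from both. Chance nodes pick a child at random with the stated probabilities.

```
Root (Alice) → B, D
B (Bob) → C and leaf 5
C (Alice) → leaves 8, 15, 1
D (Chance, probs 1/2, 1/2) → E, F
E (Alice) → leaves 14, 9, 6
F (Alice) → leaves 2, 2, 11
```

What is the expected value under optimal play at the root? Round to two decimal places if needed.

12.5

C (Alice): max(8, 15, 1) = 15
B (Bob): min(15, 5) = 5
E (Alice): max(14, 9, 6) = 14
F (Alice): max(2, 2, 11) = 11
D (Chance): 1/2·14 + 1/2·11 = 12.5
Root (Alice): max(5, 12.5) = 12.5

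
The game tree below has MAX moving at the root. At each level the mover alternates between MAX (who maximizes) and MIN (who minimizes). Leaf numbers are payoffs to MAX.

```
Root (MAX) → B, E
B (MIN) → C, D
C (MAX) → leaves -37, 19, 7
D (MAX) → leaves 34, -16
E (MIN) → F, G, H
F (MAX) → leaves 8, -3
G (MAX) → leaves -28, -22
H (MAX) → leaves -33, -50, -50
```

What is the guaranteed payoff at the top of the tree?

C (MAX): max(-37, 19, 7) = 19
D (MAX): max(34, -16) = 34
B (MIN): min(19, 34) = 19
F (MAX): max(8, -3) = 8
G (MAX): max(-28, -22) = -22
H (MAX): max(-33, -50, -50) = -33
E (MIN): min(8, -22, -33) = -33
Root (MAX): max(19, -33) = 19

19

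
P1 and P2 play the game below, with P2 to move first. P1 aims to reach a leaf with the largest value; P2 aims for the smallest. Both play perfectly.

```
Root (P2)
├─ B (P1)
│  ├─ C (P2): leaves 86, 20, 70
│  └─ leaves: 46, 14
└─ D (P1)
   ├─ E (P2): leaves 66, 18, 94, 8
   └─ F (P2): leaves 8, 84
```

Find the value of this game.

8

C (P2): min(86, 20, 70) = 20
B (P1): max(20, 46, 14) = 46
E (P2): min(66, 18, 94, 8) = 8
F (P2): min(8, 84) = 8
D (P1): max(8, 8) = 8
Root (P2): min(46, 8) = 8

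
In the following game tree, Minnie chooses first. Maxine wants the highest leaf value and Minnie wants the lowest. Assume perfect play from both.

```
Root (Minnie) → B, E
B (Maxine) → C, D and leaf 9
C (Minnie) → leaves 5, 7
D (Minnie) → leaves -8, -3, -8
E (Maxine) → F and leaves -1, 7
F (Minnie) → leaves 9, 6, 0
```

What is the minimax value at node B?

C: min(5, 7) = 5
D: min(-8, -3, -8) = -8
B: max(5, -8, 9) = 9

9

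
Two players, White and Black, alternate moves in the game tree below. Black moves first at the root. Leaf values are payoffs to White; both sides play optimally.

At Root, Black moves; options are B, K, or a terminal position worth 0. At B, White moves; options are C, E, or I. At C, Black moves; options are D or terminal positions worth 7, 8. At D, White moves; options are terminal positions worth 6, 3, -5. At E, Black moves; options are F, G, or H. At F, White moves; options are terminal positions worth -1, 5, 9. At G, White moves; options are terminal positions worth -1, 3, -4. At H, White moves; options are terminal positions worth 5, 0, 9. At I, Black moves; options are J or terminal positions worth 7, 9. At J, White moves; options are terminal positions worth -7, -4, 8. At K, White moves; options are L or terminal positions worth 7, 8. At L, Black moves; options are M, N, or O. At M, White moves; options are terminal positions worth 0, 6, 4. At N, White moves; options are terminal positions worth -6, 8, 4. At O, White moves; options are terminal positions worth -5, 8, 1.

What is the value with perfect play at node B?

D: max(6, 3, -5) = 6
C: min(6, 7, 8) = 6
F: max(-1, 5, 9) = 9
G: max(-1, 3, -4) = 3
H: max(5, 0, 9) = 9
E: min(9, 3, 9) = 3
J: max(-7, -4, 8) = 8
I: min(8, 7, 9) = 7
B: max(6, 3, 7) = 7

7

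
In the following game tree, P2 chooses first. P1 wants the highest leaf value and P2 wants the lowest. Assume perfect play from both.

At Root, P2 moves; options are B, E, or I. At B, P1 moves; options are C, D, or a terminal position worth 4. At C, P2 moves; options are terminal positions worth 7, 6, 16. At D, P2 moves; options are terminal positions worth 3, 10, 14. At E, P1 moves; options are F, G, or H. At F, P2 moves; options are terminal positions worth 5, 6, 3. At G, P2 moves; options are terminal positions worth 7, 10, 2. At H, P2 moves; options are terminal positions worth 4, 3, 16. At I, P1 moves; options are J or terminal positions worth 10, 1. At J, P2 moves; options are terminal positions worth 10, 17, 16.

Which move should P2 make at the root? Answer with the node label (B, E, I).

E

C (P2): min(7, 6, 16) = 6
D (P2): min(3, 10, 14) = 3
B (P1): max(6, 3, 4) = 6
F (P2): min(5, 6, 3) = 3
G (P2): min(7, 10, 2) = 2
H (P2): min(4, 3, 16) = 3
E (P1): max(3, 2, 3) = 3
J (P2): min(10, 17, 16) = 10
I (P1): max(10, 10, 1) = 10
Root (P2): min(6, 3, 10) = 3
P2 picks the child with the lowest value: E (value 3).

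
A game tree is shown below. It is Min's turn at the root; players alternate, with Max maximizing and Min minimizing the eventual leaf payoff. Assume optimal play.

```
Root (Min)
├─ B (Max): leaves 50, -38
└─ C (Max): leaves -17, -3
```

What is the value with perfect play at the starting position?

-3

B (Max): max(50, -38) = 50
C (Max): max(-17, -3) = -3
Root (Min): min(50, -3) = -3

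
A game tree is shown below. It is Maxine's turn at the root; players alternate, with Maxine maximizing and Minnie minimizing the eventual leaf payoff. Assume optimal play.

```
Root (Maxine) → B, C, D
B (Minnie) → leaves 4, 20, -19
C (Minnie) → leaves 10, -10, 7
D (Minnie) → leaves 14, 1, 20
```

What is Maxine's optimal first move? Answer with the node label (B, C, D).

B (Minnie): min(4, 20, -19) = -19
C (Minnie): min(10, -10, 7) = -10
D (Minnie): min(14, 1, 20) = 1
Root (Maxine): max(-19, -10, 1) = 1
Maxine picks the child with the highest value: D (value 1).

D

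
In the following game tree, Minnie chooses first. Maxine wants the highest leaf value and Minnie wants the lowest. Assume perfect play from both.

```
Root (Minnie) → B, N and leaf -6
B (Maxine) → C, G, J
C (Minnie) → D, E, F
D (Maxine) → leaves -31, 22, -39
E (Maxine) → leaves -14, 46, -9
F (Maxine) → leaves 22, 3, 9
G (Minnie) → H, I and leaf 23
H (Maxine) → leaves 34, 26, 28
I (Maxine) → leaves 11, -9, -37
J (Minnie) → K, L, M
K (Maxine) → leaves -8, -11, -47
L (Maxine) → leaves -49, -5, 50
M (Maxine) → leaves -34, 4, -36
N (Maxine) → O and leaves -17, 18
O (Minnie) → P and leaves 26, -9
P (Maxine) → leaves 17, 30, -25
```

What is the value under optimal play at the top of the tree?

-6

D (Maxine): max(-31, 22, -39) = 22
E (Maxine): max(-14, 46, -9) = 46
F (Maxine): max(22, 3, 9) = 22
C (Minnie): min(22, 46, 22) = 22
H (Maxine): max(34, 26, 28) = 34
I (Maxine): max(11, -9, -37) = 11
G (Minnie): min(34, 11, 23) = 11
K (Maxine): max(-8, -11, -47) = -8
L (Maxine): max(-49, -5, 50) = 50
M (Maxine): max(-34, 4, -36) = 4
J (Minnie): min(-8, 50, 4) = -8
B (Maxine): max(22, 11, -8) = 22
P (Maxine): max(17, 30, -25) = 30
O (Minnie): min(30, 26, -9) = -9
N (Maxine): max(-9, -17, 18) = 18
Root (Minnie): min(22, 18, -6) = -6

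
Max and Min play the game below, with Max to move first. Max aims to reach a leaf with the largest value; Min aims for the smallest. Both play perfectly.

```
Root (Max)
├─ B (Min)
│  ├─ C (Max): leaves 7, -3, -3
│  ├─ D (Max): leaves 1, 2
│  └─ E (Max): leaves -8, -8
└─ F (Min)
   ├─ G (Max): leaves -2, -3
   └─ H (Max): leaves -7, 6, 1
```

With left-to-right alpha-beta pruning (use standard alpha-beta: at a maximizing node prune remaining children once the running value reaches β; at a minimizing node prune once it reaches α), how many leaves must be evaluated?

11

C [α=-∞,β=+∞]: v=7
D [α=-∞,β=7]: v=2
E [α=-∞,β=2]: v=-8
B [α=-∞,β=+∞]: v=-8
G [α=-8,β=+∞]: v=-2
H [α=-8,β=-2]: v=6 after child 2 ≥ β → β-cutoff, skip 1
F [α=-8,β=+∞]: v=-2
Root [α=-∞,β=+∞]: v=-2
Leaves evaluated: 11 of 12.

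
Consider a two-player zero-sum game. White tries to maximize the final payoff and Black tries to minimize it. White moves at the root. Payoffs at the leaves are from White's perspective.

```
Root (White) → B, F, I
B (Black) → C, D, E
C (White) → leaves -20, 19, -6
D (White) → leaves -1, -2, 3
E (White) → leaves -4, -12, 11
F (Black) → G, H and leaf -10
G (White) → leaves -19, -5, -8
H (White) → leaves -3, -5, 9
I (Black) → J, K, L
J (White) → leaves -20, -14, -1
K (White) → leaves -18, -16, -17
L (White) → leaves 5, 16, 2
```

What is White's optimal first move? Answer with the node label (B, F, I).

B

C (White): max(-20, 19, -6) = 19
D (White): max(-1, -2, 3) = 3
E (White): max(-4, -12, 11) = 11
B (Black): min(19, 3, 11) = 3
G (White): max(-19, -5, -8) = -5
H (White): max(-3, -5, 9) = 9
F (Black): min(-5, 9, -10) = -10
J (White): max(-20, -14, -1) = -1
K (White): max(-18, -16, -17) = -16
L (White): max(5, 16, 2) = 16
I (Black): min(-1, -16, 16) = -16
Root (White): max(3, -10, -16) = 3
White picks the child with the highest value: B (value 3).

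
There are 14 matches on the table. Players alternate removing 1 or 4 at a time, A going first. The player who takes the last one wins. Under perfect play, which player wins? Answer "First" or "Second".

First

i:   0  1  2  3  4  5  6  7  8  9 10 11 12 13 14
     L  W  L  W  W  L  W  L  W  W  L  W  L  W  W
Position 14 is W, so the first player wins.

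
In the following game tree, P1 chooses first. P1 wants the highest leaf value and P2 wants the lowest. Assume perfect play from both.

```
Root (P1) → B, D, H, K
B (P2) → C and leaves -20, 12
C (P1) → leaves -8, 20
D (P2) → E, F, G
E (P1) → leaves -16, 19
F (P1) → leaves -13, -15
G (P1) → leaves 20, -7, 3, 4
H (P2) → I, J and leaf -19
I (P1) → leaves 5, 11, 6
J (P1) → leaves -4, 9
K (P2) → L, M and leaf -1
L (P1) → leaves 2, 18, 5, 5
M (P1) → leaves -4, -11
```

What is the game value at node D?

E: max(-16, 19) = 19
F: max(-13, -15) = -13
G: max(20, -7, 3, 4) = 20
D: min(19, -13, 20) = -13

-13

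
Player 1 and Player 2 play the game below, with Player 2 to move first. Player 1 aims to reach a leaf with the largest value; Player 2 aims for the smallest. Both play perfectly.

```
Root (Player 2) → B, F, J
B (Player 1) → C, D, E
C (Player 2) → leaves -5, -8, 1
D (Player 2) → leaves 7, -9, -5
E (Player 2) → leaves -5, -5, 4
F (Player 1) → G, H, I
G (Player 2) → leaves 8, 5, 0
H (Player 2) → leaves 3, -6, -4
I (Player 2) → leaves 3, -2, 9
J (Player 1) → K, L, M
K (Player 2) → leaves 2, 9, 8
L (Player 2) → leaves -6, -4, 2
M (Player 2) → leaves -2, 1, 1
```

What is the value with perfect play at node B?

C: min(-5, -8, 1) = -8
D: min(7, -9, -5) = -9
E: min(-5, -5, 4) = -5
B: max(-8, -9, -5) = -5

-5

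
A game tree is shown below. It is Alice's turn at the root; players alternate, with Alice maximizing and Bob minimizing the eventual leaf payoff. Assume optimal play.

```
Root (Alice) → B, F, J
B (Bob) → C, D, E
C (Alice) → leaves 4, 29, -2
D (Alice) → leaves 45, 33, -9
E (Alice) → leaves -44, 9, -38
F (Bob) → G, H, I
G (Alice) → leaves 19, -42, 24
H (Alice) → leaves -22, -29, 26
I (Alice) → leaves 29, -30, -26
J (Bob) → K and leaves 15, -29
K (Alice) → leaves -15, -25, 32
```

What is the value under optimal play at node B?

C: max(4, 29, -2) = 29
D: max(45, 33, -9) = 45
E: max(-44, 9, -38) = 9
B: min(29, 45, 9) = 9

9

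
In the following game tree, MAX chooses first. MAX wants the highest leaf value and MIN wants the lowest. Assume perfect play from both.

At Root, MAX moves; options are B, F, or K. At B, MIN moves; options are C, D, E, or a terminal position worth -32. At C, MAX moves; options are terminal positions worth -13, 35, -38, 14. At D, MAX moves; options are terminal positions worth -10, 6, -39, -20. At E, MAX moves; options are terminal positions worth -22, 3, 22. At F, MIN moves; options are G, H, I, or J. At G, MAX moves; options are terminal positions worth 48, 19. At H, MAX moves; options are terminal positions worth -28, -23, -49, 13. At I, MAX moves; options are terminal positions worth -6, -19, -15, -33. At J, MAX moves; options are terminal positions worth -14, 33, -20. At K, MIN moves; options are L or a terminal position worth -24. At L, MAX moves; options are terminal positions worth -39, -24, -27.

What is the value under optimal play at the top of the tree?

-6

C (MAX): max(-13, 35, -38, 14) = 35
D (MAX): max(-10, 6, -39, -20) = 6
E (MAX): max(-22, 3, 22) = 22
B (MIN): min(35, 6, 22, -32) = -32
G (MAX): max(48, 19) = 48
H (MAX): max(-28, -23, -49, 13) = 13
I (MAX): max(-6, -19, -15, -33) = -6
J (MAX): max(-14, 33, -20) = 33
F (MIN): min(48, 13, -6, 33) = -6
L (MAX): max(-39, -24, -27) = -24
K (MIN): min(-24, -24) = -24
Root (MAX): max(-32, -6, -24) = -6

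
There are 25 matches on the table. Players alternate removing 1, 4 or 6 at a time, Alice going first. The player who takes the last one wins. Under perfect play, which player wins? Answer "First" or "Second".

i:   0  1  2  3  4  5  6  7  8  9 10 11 12 13 14 15 16 17 18 19 20 21 22 23 24 25
     L  W  L  W  W  L  W  L  W  W  L  W  L  W  W  L  W  L  W  W  L  W  L  W  W  L
Position 25 is L, so the second player wins.

Second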